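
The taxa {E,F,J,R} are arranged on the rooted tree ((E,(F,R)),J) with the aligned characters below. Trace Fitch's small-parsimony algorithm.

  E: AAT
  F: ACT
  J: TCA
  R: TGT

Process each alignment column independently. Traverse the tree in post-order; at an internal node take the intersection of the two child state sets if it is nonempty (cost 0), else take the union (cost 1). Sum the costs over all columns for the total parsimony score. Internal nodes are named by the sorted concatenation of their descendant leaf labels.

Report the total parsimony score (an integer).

5

[col 0] FR: children F:{A}, R:{T} ∪→ {A,T}; cost 1
[col 0] EFR: children E:{A}, FR:{A,T} ∩→ {A}; cost 0
[col 0] EFJR: children EFR:{A}, J:{T} ∪→ {A,T}; cost 1
[col 1] FR: children F:{C}, R:{G} ∪→ {C,G}; cost 1
[col 1] EFR: children E:{A}, FR:{C,G} ∪→ {A,C,G}; cost 1
[col 1] EFJR: children EFR:{A,C,G}, J:{C} ∩→ {C}; cost 0
[col 2] FR: children F:{T}, R:{T} ∩→ {T}; cost 0
[col 2] EFR: children E:{T}, FR:{T} ∩→ {T}; cost 0
[col 2] EFJR: children EFR:{T}, J:{A} ∪→ {A,T}; cost 1
per-site changes: [2, 2, 1]; total = 5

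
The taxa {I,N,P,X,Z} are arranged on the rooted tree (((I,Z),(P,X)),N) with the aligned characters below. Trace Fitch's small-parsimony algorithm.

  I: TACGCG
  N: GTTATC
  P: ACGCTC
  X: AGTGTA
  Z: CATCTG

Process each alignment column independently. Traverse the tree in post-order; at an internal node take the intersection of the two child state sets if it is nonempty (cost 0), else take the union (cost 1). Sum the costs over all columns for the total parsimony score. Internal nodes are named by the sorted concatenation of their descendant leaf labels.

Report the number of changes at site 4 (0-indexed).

1

[col 0] IZ: children I:{T}, Z:{C} ∪→ {C,T}; cost 1
[col 0] PX: children P:{A}, X:{A} ∩→ {A}; cost 0
[col 0] IPXZ: children IZ:{C,T}, PX:{A} ∪→ {A,C,T}; cost 1
[col 0] INPXZ: children IPXZ:{A,C,T}, N:{G} ∪→ {A,C,G,T}; cost 1
[col 1] IZ: children I:{A}, Z:{A} ∩→ {A}; cost 0
[col 1] PX: children P:{C}, X:{G} ∪→ {C,G}; cost 1
[col 1] IPXZ: children IZ:{A}, PX:{C,G} ∪→ {A,C,G}; cost 1
[col 1] INPXZ: children IPXZ:{A,C,G}, N:{T} ∪→ {A,C,G,T}; cost 1
[col 2] IZ: children I:{C}, Z:{T} ∪→ {C,T}; cost 1
[col 2] PX: children P:{G}, X:{T} ∪→ {G,T}; cost 1
[col 2] IPXZ: children IZ:{C,T}, PX:{G,T} ∩→ {T}; cost 0
[col 2] INPXZ: children IPXZ:{T}, N:{T} ∩→ {T}; cost 0
[col 3] IZ: children I:{G}, Z:{C} ∪→ {C,G}; cost 1
[col 3] PX: children P:{C}, X:{G} ∪→ {C,G}; cost 1
[col 3] IPXZ: children IZ:{C,G}, PX:{C,G} ∩→ {C,G}; cost 0
[col 3] INPXZ: children IPXZ:{C,G}, N:{A} ∪→ {A,C,G}; cost 1
[col 4] IZ: children I:{C}, Z:{T} ∪→ {C,T}; cost 1
[col 4] PX: children P:{T}, X:{T} ∩→ {T}; cost 0
[col 4] IPXZ: children IZ:{C,T}, PX:{T} ∩→ {T}; cost 0
[col 4] INPXZ: children IPXZ:{T}, N:{T} ∩→ {T}; cost 0
[col 5] IZ: children I:{G}, Z:{G} ∩→ {G}; cost 0
[col 5] PX: children P:{C}, X:{A} ∪→ {A,C}; cost 1
[col 5] IPXZ: children IZ:{G}, PX:{A,C} ∪→ {A,C,G}; cost 1
[col 5] INPXZ: children IPXZ:{A,C,G}, N:{C} ∩→ {C}; cost 0
per-site changes: [3, 3, 2, 3, 1, 2]; total = 14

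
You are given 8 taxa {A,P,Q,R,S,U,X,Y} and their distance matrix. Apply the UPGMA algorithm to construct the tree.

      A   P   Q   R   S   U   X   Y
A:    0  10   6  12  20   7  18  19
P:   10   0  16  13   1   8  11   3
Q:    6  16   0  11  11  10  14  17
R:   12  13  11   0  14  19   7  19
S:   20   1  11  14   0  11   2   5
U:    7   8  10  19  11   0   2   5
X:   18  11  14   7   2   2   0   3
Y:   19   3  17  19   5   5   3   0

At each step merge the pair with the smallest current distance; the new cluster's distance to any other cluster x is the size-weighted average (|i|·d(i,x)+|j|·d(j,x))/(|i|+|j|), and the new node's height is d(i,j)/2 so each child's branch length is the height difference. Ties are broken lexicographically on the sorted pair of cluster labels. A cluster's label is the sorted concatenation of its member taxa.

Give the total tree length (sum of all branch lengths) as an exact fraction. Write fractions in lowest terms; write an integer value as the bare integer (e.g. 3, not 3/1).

iteration 1: select P,S (d=1); attach at lengths (1/2, 1/2); label the merged cluster PS
  updated: d(A,PS)=15, d(PS,Q)=27/2, d(PS,R)=27/2, d(PS,U)=19/2, d(PS,X)=13/2, d(PS,Y)=4
iteration 2: select U,X (d=2); attach at lengths (1, 1); label the merged cluster UX
  updated: d(A,UX)=25/2, d(PS,UX)=8, d(Q,UX)=12, d(R,UX)=13, d(UX,Y)=4
iteration 3: select PS,Y (d=4); attach at lengths (3/2, 2); label the merged cluster PSY
  updated: d(A,PSY)=49/3, d(PSY,Q)=44/3, d(PSY,R)=46/3, d(PSY,UX)=20/3
iteration 4: select A,Q (d=6); attach at lengths (3, 3); label the merged cluster AQ
  updated: d(AQ,PSY)=31/2, d(AQ,R)=23/2, d(AQ,UX)=49/4
iteration 5: select PSY,UX (d=20/3); attach at lengths (4/3, 7/3); label the merged cluster PSUXY
  updated: d(AQ,PSUXY)=71/5, d(PSUXY,R)=72/5
iteration 6: select AQ,R (d=23/2); attach at lengths (11/4, 23/4); label the merged cluster AQR
  updated: d(AQR,PSUXY)=214/15
iteration 7: select AQR,PSUXY (d=214/15); attach at lengths (83/60, 19/5); label the merged cluster APQRSUXY
final tree: (((A:3,Q:3):11/4,R:23/4):83/60,(((P:1/2,S:1/2):3/2,Y:2):4/3,(U:1,X:1):7/3):19/5)
total length: 597/20

597/20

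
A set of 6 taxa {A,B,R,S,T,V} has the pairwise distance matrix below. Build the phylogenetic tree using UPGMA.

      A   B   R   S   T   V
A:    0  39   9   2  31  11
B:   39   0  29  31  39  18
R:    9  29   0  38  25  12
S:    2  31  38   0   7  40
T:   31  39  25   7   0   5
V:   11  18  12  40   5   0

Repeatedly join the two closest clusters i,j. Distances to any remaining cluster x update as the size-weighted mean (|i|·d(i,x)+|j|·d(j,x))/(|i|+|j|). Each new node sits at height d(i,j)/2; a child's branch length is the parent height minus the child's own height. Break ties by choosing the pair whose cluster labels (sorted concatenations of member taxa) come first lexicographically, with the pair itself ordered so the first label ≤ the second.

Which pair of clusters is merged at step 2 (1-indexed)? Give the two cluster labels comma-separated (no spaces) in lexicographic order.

step 1: merge (A,S) at d=2; branch lengths A→1, S→1; new cluster AS
  updated: d(AS,B)=35, d(AS,R)=47/2, d(AS,T)=19, d(AS,V)=51/2
step 2: merge (T,V) at d=5; branch lengths T→5/2, V→5/2; new cluster TV
  updated: d(AS,TV)=89/4, d(B,TV)=57/2, d(R,TV)=37/2
step 3: merge (R,TV) at d=37/2; branch lengths R→37/4, TV→27/4; new cluster RTV
  updated: d(AS,RTV)=68/3, d(B,RTV)=86/3
step 4: merge (AS,RTV) at d=68/3; branch lengths AS→31/3, RTV→25/12; new cluster ARSTV
  updated: d(ARSTV,B)=156/5
step 5: merge (ARSTV,B) at d=156/5; branch lengths ARSTV→64/15, B→78/5; new cluster ABRSTV
final tree: (((A:1,S:1):31/3,(R:37/4,(T:5/2,V:5/2):27/4):25/12):64/15,B:78/5)
total length: 3317/60

T,V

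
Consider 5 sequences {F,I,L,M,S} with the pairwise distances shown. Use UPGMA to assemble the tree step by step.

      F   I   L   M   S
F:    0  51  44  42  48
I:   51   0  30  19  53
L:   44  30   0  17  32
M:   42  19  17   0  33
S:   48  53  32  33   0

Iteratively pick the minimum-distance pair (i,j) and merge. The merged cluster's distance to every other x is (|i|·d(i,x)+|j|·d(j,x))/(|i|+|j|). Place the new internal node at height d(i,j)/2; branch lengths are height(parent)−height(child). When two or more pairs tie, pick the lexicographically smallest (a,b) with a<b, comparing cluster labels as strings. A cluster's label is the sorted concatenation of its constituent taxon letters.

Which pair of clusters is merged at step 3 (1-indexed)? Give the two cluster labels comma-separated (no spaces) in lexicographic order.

step 1: merge (L,M) at d=17; branch lengths L→17/2, M→17/2; new cluster LM
  updated: d(F,LM)=43, d(I,LM)=49/2, d(LM,S)=65/2
step 2: merge (I,LM) at d=49/2; branch lengths I→49/4, LM→15/4; new cluster ILM
  updated: d(F,ILM)=137/3, d(ILM,S)=118/3
step 3: merge (ILM,S) at d=118/3; branch lengths ILM→89/12, S→59/3; new cluster ILMS
  updated: d(F,ILMS)=185/4
step 4: merge (F,ILMS) at d=185/4; branch lengths F→185/8, ILMS→83/24; new cluster FILMS
final tree: (F:185/8,((I:49/4,(L:17/2,M:17/2):15/4):89/12,S:59/3):83/24)
total length: 260/3

ILM,S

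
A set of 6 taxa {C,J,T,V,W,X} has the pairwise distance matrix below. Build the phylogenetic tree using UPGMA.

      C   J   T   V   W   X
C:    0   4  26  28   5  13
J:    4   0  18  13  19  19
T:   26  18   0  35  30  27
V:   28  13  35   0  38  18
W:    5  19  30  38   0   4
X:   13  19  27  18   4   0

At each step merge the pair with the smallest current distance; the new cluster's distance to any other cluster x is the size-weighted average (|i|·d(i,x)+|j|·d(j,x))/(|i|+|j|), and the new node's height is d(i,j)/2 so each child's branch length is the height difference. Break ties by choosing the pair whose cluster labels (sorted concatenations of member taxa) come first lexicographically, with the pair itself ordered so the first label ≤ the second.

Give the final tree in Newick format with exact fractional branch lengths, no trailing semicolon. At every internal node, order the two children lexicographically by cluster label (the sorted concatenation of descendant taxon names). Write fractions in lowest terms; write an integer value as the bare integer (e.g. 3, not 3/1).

iteration 1: select C,J (d=4); attach at lengths (2, 2); label the merged cluster CJ
  updated: d(CJ,T)=22, d(CJ,V)=41/2, d(CJ,W)=12, d(CJ,X)=16
iteration 2: select W,X (d=4); attach at lengths (2, 2); label the merged cluster WX
  updated: d(CJ,WX)=14, d(T,WX)=57/2, d(V,WX)=28
iteration 3: select CJ,WX (d=14); attach at lengths (5, 5); label the merged cluster CJWX
  updated: d(CJWX,T)=101/4, d(CJWX,V)=97/4
iteration 4: select CJWX,V (d=97/4); attach at lengths (41/8, 97/8); label the merged cluster CJVWX
  updated: d(CJVWX,T)=136/5
iteration 5: select CJVWX,T (d=136/5); attach at lengths (59/40, 68/5); label the merged cluster CJTVWX
final tree: ((((C:2,J:2):5,(W:2,X:2):5):41/8,V:97/8):59/40,T:68/5)
total length: 2013/40

((((C:2,J:2):5,(W:2,X:2):5):41/8,V:97/8):59/40,T:68/5)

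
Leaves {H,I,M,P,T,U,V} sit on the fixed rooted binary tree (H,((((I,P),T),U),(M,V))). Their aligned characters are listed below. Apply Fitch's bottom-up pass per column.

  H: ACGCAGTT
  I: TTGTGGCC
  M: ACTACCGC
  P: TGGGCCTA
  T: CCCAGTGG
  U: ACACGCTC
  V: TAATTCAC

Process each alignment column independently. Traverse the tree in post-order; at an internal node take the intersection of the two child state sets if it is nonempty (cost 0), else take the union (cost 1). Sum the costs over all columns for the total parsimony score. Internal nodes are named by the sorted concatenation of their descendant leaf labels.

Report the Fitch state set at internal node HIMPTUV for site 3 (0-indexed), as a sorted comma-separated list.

A,C,T

site 0, node IP: I={T} ∩ P={T} → {T} (+0)
site 0, node IPT: IP={T} ∪ T={C} → {C,T} (+1)
site 0, node IPTU: IPT={C,T} ∪ U={A} → {A,C,T} (+1)
site 0, node MV: M={A} ∪ V={T} → {A,T} (+1)
site 0, node IMPTUV: IPTU={A,C,T} ∩ MV={A,T} → {A,T} (+0)
site 0, node HIMPTUV: H={A} ∩ IMPTUV={A,T} → {A} (+0)
site 1, node IP: I={T} ∪ P={G} → {G,T} (+1)
site 1, node IPT: IP={G,T} ∪ T={C} → {C,G,T} (+1)
site 1, node IPTU: IPT={C,G,T} ∩ U={C} → {C} (+0)
site 1, node MV: M={C} ∪ V={A} → {A,C} (+1)
site 1, node IMPTUV: IPTU={C} ∩ MV={A,C} → {C} (+0)
site 1, node HIMPTUV: H={C} ∩ IMPTUV={C} → {C} (+0)
site 2, node IP: I={G} ∩ P={G} → {G} (+0)
site 2, node IPT: IP={G} ∪ T={C} → {C,G} (+1)
site 2, node IPTU: IPT={C,G} ∪ U={A} → {A,C,G} (+1)
site 2, node MV: M={T} ∪ V={A} → {A,T} (+1)
site 2, node IMPTUV: IPTU={A,C,G} ∩ MV={A,T} → {A} (+0)
site 2, node HIMPTUV: H={G} ∪ IMPTUV={A} → {A,G} (+1)
site 3, node IP: I={T} ∪ P={G} → {G,T} (+1)
site 3, node IPT: IP={G,T} ∪ T={A} → {A,G,T} (+1)
site 3, node IPTU: IPT={A,G,T} ∪ U={C} → {A,C,G,T} (+1)
site 3, node MV: M={A} ∪ V={T} → {A,T} (+1)
site 3, node IMPTUV: IPTU={A,C,G,T} ∩ MV={A,T} → {A,T} (+0)
site 3, node HIMPTUV: H={C} ∪ IMPTUV={A,T} → {A,C,T} (+1)
site 4, node IP: I={G} ∪ P={C} → {C,G} (+1)
site 4, node IPT: IP={C,G} ∩ T={G} → {G} (+0)
site 4, node IPTU: IPT={G} ∩ U={G} → {G} (+0)
site 4, node MV: M={C} ∪ V={T} → {C,T} (+1)
site 4, node IMPTUV: IPTU={G} ∪ MV={C,T} → {C,G,T} (+1)
site 4, node HIMPTUV: H={A} ∪ IMPTUV={C,G,T} → {A,C,G,T} (+1)
site 5, node IP: I={G} ∪ P={C} → {C,G} (+1)
site 5, node IPT: IP={C,G} ∪ T={T} → {C,G,T} (+1)
site 5, node IPTU: IPT={C,G,T} ∩ U={C} → {C} (+0)
site 5, node MV: M={C} ∩ V={C} → {C} (+0)
site 5, node IMPTUV: IPTU={C} ∩ MV={C} → {C} (+0)
site 5, node HIMPTUV: H={G} ∪ IMPTUV={C} → {C,G} (+1)
site 6, node IP: I={C} ∪ P={T} → {C,T} (+1)
site 6, node IPT: IP={C,T} ∪ T={G} → {C,G,T} (+1)
site 6, node IPTU: IPT={C,G,T} ∩ U={T} → {T} (+0)
site 6, node MV: M={G} ∪ V={A} → {A,G} (+1)
site 6, node IMPTUV: IPTU={T} ∪ MV={A,G} → {A,G,T} (+1)
site 6, node HIMPTUV: H={T} ∩ IMPTUV={A,G,T} → {T} (+0)
site 7, node IP: I={C} ∪ P={A} → {A,C} (+1)
site 7, node IPT: IP={A,C} ∪ T={G} → {A,C,G} (+1)
site 7, node IPTU: IPT={A,C,G} ∩ U={C} → {C} (+0)
site 7, node MV: M={C} ∩ V={C} → {C} (+0)
site 7, node IMPTUV: IPTU={C} ∩ MV={C} → {C} (+0)
site 7, node HIMPTUV: H={T} ∪ IMPTUV={C} → {C,T} (+1)
per-site changes: [3, 3, 4, 5, 4, 3, 4, 3]; total = 29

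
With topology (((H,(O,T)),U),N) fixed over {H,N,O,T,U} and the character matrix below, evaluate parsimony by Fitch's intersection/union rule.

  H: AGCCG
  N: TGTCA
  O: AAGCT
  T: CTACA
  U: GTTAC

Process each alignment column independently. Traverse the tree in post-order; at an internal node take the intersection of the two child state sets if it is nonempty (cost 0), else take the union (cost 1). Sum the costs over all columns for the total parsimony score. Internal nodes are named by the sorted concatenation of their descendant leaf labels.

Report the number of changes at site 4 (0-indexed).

3

[col 0] OT: children O:{A}, T:{C} ∪→ {A,C}; cost 1
[col 0] HOT: children H:{A}, OT:{A,C} ∩→ {A}; cost 0
[col 0] HOTU: children HOT:{A}, U:{G} ∪→ {A,G}; cost 1
[col 0] HNOTU: children HOTU:{A,G}, N:{T} ∪→ {A,G,T}; cost 1
[col 1] OT: children O:{A}, T:{T} ∪→ {A,T}; cost 1
[col 1] HOT: children H:{G}, OT:{A,T} ∪→ {A,G,T}; cost 1
[col 1] HOTU: children HOT:{A,G,T}, U:{T} ∩→ {T}; cost 0
[col 1] HNOTU: children HOTU:{T}, N:{G} ∪→ {G,T}; cost 1
[col 2] OT: children O:{G}, T:{A} ∪→ {A,G}; cost 1
[col 2] HOT: children H:{C}, OT:{A,G} ∪→ {A,C,G}; cost 1
[col 2] HOTU: children HOT:{A,C,G}, U:{T} ∪→ {A,C,G,T}; cost 1
[col 2] HNOTU: children HOTU:{A,C,G,T}, N:{T} ∩→ {T}; cost 0
[col 3] OT: children O:{C}, T:{C} ∩→ {C}; cost 0
[col 3] HOT: children H:{C}, OT:{C} ∩→ {C}; cost 0
[col 3] HOTU: children HOT:{C}, U:{A} ∪→ {A,C}; cost 1
[col 3] HNOTU: children HOTU:{A,C}, N:{C} ∩→ {C}; cost 0
[col 4] OT: children O:{T}, T:{A} ∪→ {A,T}; cost 1
[col 4] HOT: children H:{G}, OT:{A,T} ∪→ {A,G,T}; cost 1
[col 4] HOTU: children HOT:{A,G,T}, U:{C} ∪→ {A,C,G,T}; cost 1
[col 4] HNOTU: children HOTU:{A,C,G,T}, N:{A} ∩→ {A}; cost 0
per-site changes: [3, 3, 3, 1, 3]; total = 13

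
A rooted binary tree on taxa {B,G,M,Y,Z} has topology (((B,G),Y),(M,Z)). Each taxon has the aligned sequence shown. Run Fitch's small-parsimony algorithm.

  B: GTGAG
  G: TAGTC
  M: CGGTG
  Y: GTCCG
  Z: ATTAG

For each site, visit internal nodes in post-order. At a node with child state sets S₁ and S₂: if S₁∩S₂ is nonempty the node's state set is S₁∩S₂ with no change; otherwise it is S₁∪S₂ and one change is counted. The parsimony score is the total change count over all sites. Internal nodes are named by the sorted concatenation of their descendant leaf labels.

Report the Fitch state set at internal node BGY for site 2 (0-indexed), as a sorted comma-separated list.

C,G

site 0, node BG: B={G} ∪ G={T} → {G,T} (+1)
site 0, node BGY: BG={G,T} ∩ Y={G} → {G} (+0)
site 0, node MZ: M={C} ∪ Z={A} → {A,C} (+1)
site 0, node BGMYZ: BGY={G} ∪ MZ={A,C} → {A,C,G} (+1)
site 1, node BG: B={T} ∪ G={A} → {A,T} (+1)
site 1, node BGY: BG={A,T} ∩ Y={T} → {T} (+0)
site 1, node MZ: M={G} ∪ Z={T} → {G,T} (+1)
site 1, node BGMYZ: BGY={T} ∩ MZ={G,T} → {T} (+0)
site 2, node BG: B={G} ∩ G={G} → {G} (+0)
site 2, node BGY: BG={G} ∪ Y={C} → {C,G} (+1)
site 2, node MZ: M={G} ∪ Z={T} → {G,T} (+1)
site 2, node BGMYZ: BGY={C,G} ∩ MZ={G,T} → {G} (+0)
site 3, node BG: B={A} ∪ G={T} → {A,T} (+1)
site 3, node BGY: BG={A,T} ∪ Y={C} → {A,C,T} (+1)
site 3, node MZ: M={T} ∪ Z={A} → {A,T} (+1)
site 3, node BGMYZ: BGY={A,C,T} ∩ MZ={A,T} → {A,T} (+0)
site 4, node BG: B={G} ∪ G={C} → {C,G} (+1)
site 4, node BGY: BG={C,G} ∩ Y={G} → {G} (+0)
site 4, node MZ: M={G} ∩ Z={G} → {G} (+0)
site 4, node BGMYZ: BGY={G} ∩ MZ={G} → {G} (+0)
per-site changes: [3, 2, 2, 3, 1]; total = 11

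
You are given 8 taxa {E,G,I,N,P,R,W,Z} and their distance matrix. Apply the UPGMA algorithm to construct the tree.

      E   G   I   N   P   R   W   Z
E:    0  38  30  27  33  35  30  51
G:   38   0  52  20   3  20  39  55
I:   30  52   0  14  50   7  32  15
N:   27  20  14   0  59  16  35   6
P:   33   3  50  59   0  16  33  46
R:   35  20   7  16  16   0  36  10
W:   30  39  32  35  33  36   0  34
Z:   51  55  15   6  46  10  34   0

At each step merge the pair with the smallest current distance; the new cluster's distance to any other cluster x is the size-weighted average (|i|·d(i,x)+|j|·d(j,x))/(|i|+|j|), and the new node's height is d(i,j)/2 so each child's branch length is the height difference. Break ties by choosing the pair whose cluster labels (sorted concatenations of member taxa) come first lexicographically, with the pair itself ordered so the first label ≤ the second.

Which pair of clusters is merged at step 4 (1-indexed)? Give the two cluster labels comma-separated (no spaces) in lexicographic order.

IR,NZ

step 1: merge (G,P) at d=3; branch lengths G→3/2, P→3/2; new cluster GP
  updated: d(E,GP)=71/2, d(GP,I)=51, d(GP,N)=79/2, d(GP,R)=18, d(GP,W)=36, d(GP,Z)=101/2
step 2: merge (N,Z) at d=6; branch lengths N→3, Z→3; new cluster NZ
  updated: d(E,NZ)=39, d(GP,NZ)=45, d(I,NZ)=29/2, d(NZ,R)=13, d(NZ,W)=69/2
step 3: merge (I,R) at d=7; branch lengths I→7/2, R→7/2; new cluster IR
  updated: d(E,IR)=65/2, d(GP,IR)=69/2, d(IR,NZ)=55/4, d(IR,W)=34
step 4: merge (IR,NZ) at d=55/4; branch lengths IR→27/8, NZ→31/8; new cluster INRZ
  updated: d(E,INRZ)=143/4, d(GP,INRZ)=159/4, d(INRZ,W)=137/4
step 5: merge (E,W) at d=30; branch lengths E→15, W→15; new cluster EW
  updated: d(EW,GP)=143/4, d(EW,INRZ)=35
step 6: merge (EW,INRZ) at d=35; branch lengths EW→5/2, INRZ→85/8; new cluster EINRWZ
  updated: d(EINRWZ,GP)=461/12
step 7: merge (EINRWZ,GP) at d=461/12; branch lengths EINRWZ→41/24, GP→425/24; new cluster EGINPRWZ
final tree: (((E:15,W:15):5/2,((I:7/2,R:7/2):27/8,(N:3,Z:3):31/8):85/8):41/24,(G:3/2,P:3/2):425/24)
total length: 2059/24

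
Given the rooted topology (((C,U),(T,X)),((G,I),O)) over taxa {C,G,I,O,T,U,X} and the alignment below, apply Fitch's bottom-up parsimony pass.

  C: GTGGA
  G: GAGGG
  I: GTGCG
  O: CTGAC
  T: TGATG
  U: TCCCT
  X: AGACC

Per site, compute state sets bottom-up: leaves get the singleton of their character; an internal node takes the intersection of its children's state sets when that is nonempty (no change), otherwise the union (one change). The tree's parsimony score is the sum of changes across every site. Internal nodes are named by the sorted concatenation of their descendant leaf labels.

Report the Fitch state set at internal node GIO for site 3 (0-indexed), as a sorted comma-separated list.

site 0, node CU: C={G} ∪ U={T} → {G,T} (+1)
site 0, node TX: T={T} ∪ X={A} → {A,T} (+1)
site 0, node CTUX: CU={G,T} ∩ TX={A,T} → {T} (+0)
site 0, node GI: G={G} ∩ I={G} → {G} (+0)
site 0, node GIO: GI={G} ∪ O={C} → {C,G} (+1)
site 0, node CGIOTUX: CTUX={T} ∪ GIO={C,G} → {C,G,T} (+1)
site 1, node CU: C={T} ∪ U={C} → {C,T} (+1)
site 1, node TX: T={G} ∩ X={G} → {G} (+0)
site 1, node CTUX: CU={C,T} ∪ TX={G} → {C,G,T} (+1)
site 1, node GI: G={A} ∪ I={T} → {A,T} (+1)
site 1, node GIO: GI={A,T} ∩ O={T} → {T} (+0)
site 1, node CGIOTUX: CTUX={C,G,T} ∩ GIO={T} → {T} (+0)
site 2, node CU: C={G} ∪ U={C} → {C,G} (+1)
site 2, node TX: T={A} ∩ X={A} → {A} (+0)
site 2, node CTUX: CU={C,G} ∪ TX={A} → {A,C,G} (+1)
site 2, node GI: G={G} ∩ I={G} → {G} (+0)
site 2, node GIO: GI={G} ∩ O={G} → {G} (+0)
site 2, node CGIOTUX: CTUX={A,C,G} ∩ GIO={G} → {G} (+0)
site 3, node CU: C={G} ∪ U={C} → {C,G} (+1)
site 3, node TX: T={T} ∪ X={C} → {C,T} (+1)
site 3, node CTUX: CU={C,G} ∩ TX={C,T} → {C} (+0)
site 3, node GI: G={G} ∪ I={C} → {C,G} (+1)
site 3, node GIO: GI={C,G} ∪ O={A} → {A,C,G} (+1)
site 3, node CGIOTUX: CTUX={C} ∩ GIO={A,C,G} → {C} (+0)
site 4, node CU: C={A} ∪ U={T} → {A,T} (+1)
site 4, node TX: T={G} ∪ X={C} → {C,G} (+1)
site 4, node CTUX: CU={A,T} ∪ TX={C,G} → {A,C,G,T} (+1)
site 4, node GI: G={G} ∩ I={G} → {G} (+0)
site 4, node GIO: GI={G} ∪ O={C} → {C,G} (+1)
site 4, node CGIOTUX: CTUX={A,C,G,T} ∩ GIO={C,G} → {C,G} (+0)
per-site changes: [4, 3, 2, 4, 4]; total = 17

A,C,G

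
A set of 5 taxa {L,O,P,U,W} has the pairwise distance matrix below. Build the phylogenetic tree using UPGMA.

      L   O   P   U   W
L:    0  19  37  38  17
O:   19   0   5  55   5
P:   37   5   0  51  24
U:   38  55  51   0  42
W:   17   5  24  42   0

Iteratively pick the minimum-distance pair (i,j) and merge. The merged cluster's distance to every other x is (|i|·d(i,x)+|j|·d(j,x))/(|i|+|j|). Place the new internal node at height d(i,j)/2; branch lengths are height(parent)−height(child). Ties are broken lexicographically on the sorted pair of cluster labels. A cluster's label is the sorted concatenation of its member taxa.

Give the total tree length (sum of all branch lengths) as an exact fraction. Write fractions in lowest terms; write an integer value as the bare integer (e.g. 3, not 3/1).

1. join O+P (d=5) ⇒ OP; edges |O|=5/2, |P|=5/2
  updated: d(L,OP)=28, d(OP,U)=53, d(OP,W)=29/2
2. join OP+W (d=29/2) ⇒ OPW; edges |OP|=19/4, |W|=29/4
  updated: d(L,OPW)=73/3, d(OPW,U)=148/3
3. join L+OPW (d=73/3) ⇒ LOPW; edges |L|=73/6, |OPW|=59/12
  updated: d(LOPW,U)=93/2
4. join LOPW+U (d=93/2) ⇒ LOPUW; edges |LOPW|=133/12, |U|=93/4
final tree: ((L:73/6,((O:5/2,P:5/2):19/4,W:29/4):59/12):133/12,U:93/4)
total length: 821/12

821/12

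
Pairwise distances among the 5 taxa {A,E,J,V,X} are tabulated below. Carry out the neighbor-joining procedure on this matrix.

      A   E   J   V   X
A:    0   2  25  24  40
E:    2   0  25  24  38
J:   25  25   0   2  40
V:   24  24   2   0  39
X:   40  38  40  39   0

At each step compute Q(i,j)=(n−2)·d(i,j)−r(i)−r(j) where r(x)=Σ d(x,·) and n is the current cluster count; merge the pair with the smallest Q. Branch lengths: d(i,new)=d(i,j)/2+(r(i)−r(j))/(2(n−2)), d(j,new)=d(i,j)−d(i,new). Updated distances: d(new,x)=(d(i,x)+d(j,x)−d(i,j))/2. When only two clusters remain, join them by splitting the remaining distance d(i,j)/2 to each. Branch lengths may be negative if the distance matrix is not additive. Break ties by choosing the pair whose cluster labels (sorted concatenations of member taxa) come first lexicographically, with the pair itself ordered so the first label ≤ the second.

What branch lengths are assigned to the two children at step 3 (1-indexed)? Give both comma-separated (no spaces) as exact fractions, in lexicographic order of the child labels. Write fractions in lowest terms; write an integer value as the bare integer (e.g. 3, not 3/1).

11,23/2

step 1: merge (J,V) at d=2, Q=-175; branch lengths J→3/2, V→1/2; new cluster JV
  updated: d(A,JV)=47/2, d(E,JV)=47/2, d(JV,X)=77/2
step 2: merge (A,E) at d=2, Q=-125; branch lengths A→3/2, E→1/2; new cluster AE
  updated: d(AE,JV)=45/2, d(AE,X)=38
step 3: merge (AE,JV) at d=45/2, Q=-99; branch lengths AE→11, JV→23/2; new cluster AEJV
  updated: d(AEJV,X)=27
step 4: merge (AEJV,X) at d=27; branch lengths AEJV→27/2, X→27/2; new cluster AEJVX
final tree: (((A:3/2,E:1/2):11,(J:3/2,V:1/2):23/2):27/2,X:27/2)
total length: 107/2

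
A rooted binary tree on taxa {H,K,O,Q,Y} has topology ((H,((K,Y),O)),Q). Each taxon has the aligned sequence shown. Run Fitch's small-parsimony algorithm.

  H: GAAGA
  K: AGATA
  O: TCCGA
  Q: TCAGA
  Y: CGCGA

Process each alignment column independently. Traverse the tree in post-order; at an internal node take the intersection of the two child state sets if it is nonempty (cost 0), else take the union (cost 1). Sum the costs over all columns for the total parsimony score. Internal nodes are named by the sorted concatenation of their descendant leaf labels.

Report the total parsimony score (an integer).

8

[col 0] KY: children K:{A}, Y:{C} ∪→ {A,C}; cost 1
[col 0] KOY: children KY:{A,C}, O:{T} ∪→ {A,C,T}; cost 1
[col 0] HKOY: children H:{G}, KOY:{A,C,T} ∪→ {A,C,G,T}; cost 1
[col 0] HKOQY: children HKOY:{A,C,G,T}, Q:{T} ∩→ {T}; cost 0
[col 1] KY: children K:{G}, Y:{G} ∩→ {G}; cost 0
[col 1] KOY: children KY:{G}, O:{C} ∪→ {C,G}; cost 1
[col 1] HKOY: children H:{A}, KOY:{C,G} ∪→ {A,C,G}; cost 1
[col 1] HKOQY: children HKOY:{A,C,G}, Q:{C} ∩→ {C}; cost 0
[col 2] KY: children K:{A}, Y:{C} ∪→ {A,C}; cost 1
[col 2] KOY: children KY:{A,C}, O:{C} ∩→ {C}; cost 0
[col 2] HKOY: children H:{A}, KOY:{C} ∪→ {A,C}; cost 1
[col 2] HKOQY: children HKOY:{A,C}, Q:{A} ∩→ {A}; cost 0
[col 3] KY: children K:{T}, Y:{G} ∪→ {G,T}; cost 1
[col 3] KOY: children KY:{G,T}, O:{G} ∩→ {G}; cost 0
[col 3] HKOY: children H:{G}, KOY:{G} ∩→ {G}; cost 0
[col 3] HKOQY: children HKOY:{G}, Q:{G} ∩→ {G}; cost 0
[col 4] KY: children K:{A}, Y:{A} ∩→ {A}; cost 0
[col 4] KOY: children KY:{A}, O:{A} ∩→ {A}; cost 0
[col 4] HKOY: children H:{A}, KOY:{A} ∩→ {A}; cost 0
[col 4] HKOQY: children HKOY:{A}, Q:{A} ∩→ {A}; cost 0
per-site changes: [3, 2, 2, 1, 0]; total = 8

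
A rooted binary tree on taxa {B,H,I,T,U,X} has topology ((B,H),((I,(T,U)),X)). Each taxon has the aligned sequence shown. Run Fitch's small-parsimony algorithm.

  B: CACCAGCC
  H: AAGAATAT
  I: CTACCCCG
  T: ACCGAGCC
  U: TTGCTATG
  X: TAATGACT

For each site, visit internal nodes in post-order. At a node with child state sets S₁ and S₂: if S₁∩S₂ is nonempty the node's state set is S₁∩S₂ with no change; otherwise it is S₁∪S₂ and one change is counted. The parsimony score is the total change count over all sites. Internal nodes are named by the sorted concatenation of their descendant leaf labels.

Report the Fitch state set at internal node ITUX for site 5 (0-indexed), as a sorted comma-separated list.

A

site 0, node BH: B={C} ∪ H={A} → {A,C} (+1)
site 0, node TU: T={A} ∪ U={T} → {A,T} (+1)
site 0, node ITU: I={C} ∪ TU={A,T} → {A,C,T} (+1)
site 0, node ITUX: ITU={A,C,T} ∩ X={T} → {T} (+0)
site 0, node BHITUX: BH={A,C} ∪ ITUX={T} → {A,C,T} (+1)
site 1, node BH: B={A} ∩ H={A} → {A} (+0)
site 1, node TU: T={C} ∪ U={T} → {C,T} (+1)
site 1, node ITU: I={T} ∩ TU={C,T} → {T} (+0)
site 1, node ITUX: ITU={T} ∪ X={A} → {A,T} (+1)
site 1, node BHITUX: BH={A} ∩ ITUX={A,T} → {A} (+0)
site 2, node BH: B={C} ∪ H={G} → {C,G} (+1)
site 2, node TU: T={C} ∪ U={G} → {C,G} (+1)
site 2, node ITU: I={A} ∪ TU={C,G} → {A,C,G} (+1)
site 2, node ITUX: ITU={A,C,G} ∩ X={A} → {A} (+0)
site 2, node BHITUX: BH={C,G} ∪ ITUX={A} → {A,C,G} (+1)
site 3, node BH: B={C} ∪ H={A} → {A,C} (+1)
site 3, node TU: T={G} ∪ U={C} → {C,G} (+1)
site 3, node ITU: I={C} ∩ TU={C,G} → {C} (+0)
site 3, node ITUX: ITU={C} ∪ X={T} → {C,T} (+1)
site 3, node BHITUX: BH={A,C} ∩ ITUX={C,T} → {C} (+0)
site 4, node BH: B={A} ∩ H={A} → {A} (+0)
site 4, node TU: T={A} ∪ U={T} → {A,T} (+1)
site 4, node ITU: I={C} ∪ TU={A,T} → {A,C,T} (+1)
site 4, node ITUX: ITU={A,C,T} ∪ X={G} → {A,C,G,T} (+1)
site 4, node BHITUX: BH={A} ∩ ITUX={A,C,G,T} → {A} (+0)
site 5, node BH: B={G} ∪ H={T} → {G,T} (+1)
site 5, node TU: T={G} ∪ U={A} → {A,G} (+1)
site 5, node ITU: I={C} ∪ TU={A,G} → {A,C,G} (+1)
site 5, node ITUX: ITU={A,C,G} ∩ X={A} → {A} (+0)
site 5, node BHITUX: BH={G,T} ∪ ITUX={A} → {A,G,T} (+1)
site 6, node BH: B={C} ∪ H={A} → {A,C} (+1)
site 6, node TU: T={C} ∪ U={T} → {C,T} (+1)
site 6, node ITU: I={C} ∩ TU={C,T} → {C} (+0)
site 6, node ITUX: ITU={C} ∩ X={C} → {C} (+0)
site 6, node BHITUX: BH={A,C} ∩ ITUX={C} → {C} (+0)
site 7, node BH: B={C} ∪ H={T} → {C,T} (+1)
site 7, node TU: T={C} ∪ U={G} → {C,G} (+1)
site 7, node ITU: I={G} ∩ TU={C,G} → {G} (+0)
site 7, node ITUX: ITU={G} ∪ X={T} → {G,T} (+1)
site 7, node BHITUX: BH={C,T} ∩ ITUX={G,T} → {T} (+0)
per-site changes: [4, 2, 4, 3, 3, 4, 2, 3]; total = 25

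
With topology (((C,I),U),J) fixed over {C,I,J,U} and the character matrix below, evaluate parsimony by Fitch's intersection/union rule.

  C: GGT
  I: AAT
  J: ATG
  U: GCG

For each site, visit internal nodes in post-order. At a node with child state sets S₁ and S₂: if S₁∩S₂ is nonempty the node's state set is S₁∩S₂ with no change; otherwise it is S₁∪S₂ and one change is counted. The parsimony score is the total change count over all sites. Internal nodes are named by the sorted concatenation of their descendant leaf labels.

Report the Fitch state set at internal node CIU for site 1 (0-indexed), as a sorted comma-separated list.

A,C,G

site 0, node CI: C={G} ∪ I={A} → {A,G} (+1)
site 0, node CIU: CI={A,G} ∩ U={G} → {G} (+0)
site 0, node CIJU: CIU={G} ∪ J={A} → {A,G} (+1)
site 1, node CI: C={G} ∪ I={A} → {A,G} (+1)
site 1, node CIU: CI={A,G} ∪ U={C} → {A,C,G} (+1)
site 1, node CIJU: CIU={A,C,G} ∪ J={T} → {A,C,G,T} (+1)
site 2, node CI: C={T} ∩ I={T} → {T} (+0)
site 2, node CIU: CI={T} ∪ U={G} → {G,T} (+1)
site 2, node CIJU: CIU={G,T} ∩ J={G} → {G} (+0)
per-site changes: [2, 3, 1]; total = 6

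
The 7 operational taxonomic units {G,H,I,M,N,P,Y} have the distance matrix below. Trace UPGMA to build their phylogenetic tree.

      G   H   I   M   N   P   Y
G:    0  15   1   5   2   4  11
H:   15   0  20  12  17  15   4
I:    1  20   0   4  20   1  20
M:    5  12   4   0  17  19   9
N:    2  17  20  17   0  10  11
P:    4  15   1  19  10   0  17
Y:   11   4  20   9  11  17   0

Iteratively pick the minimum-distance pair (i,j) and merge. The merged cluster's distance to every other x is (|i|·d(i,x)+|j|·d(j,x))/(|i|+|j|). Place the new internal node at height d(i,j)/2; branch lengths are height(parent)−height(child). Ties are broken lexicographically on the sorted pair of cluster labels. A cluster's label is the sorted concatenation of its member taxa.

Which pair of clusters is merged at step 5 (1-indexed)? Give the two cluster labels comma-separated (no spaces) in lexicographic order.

iteration 1: select G,I (d=1); attach at lengths (1/2, 1/2); label the merged cluster GI
  updated: d(GI,H)=35/2, d(GI,M)=9/2, d(GI,N)=11, d(GI,P)=5/2, d(GI,Y)=31/2
iteration 2: select GI,P (d=5/2); attach at lengths (3/4, 5/4); label the merged cluster GIP
  updated: d(GIP,H)=50/3, d(GIP,M)=28/3, d(GIP,N)=32/3, d(GIP,Y)=16
iteration 3: select H,Y (d=4); attach at lengths (2, 2); label the merged cluster HY
  updated: d(GIP,HY)=49/3, d(HY,M)=21/2, d(HY,N)=14
iteration 4: select GIP,M (d=28/3); attach at lengths (41/12, 14/3); label the merged cluster GIMP
  updated: d(GIMP,HY)=119/8, d(GIMP,N)=49/4
iteration 5: select GIMP,N (d=49/4); attach at lengths (35/24, 49/8); label the merged cluster GIMNP
  updated: d(GIMNP,HY)=147/10
iteration 6: select GIMNP,HY (d=147/10); attach at lengths (49/40, 107/20); label the merged cluster GHIMNPY
final tree: (((((G:1/2,I:1/2):3/4,P:5/4):41/12,M:14/3):35/24,N:49/8):49/40,(H:2,Y:2):107/20)
total length: 3509/120

GIMP,N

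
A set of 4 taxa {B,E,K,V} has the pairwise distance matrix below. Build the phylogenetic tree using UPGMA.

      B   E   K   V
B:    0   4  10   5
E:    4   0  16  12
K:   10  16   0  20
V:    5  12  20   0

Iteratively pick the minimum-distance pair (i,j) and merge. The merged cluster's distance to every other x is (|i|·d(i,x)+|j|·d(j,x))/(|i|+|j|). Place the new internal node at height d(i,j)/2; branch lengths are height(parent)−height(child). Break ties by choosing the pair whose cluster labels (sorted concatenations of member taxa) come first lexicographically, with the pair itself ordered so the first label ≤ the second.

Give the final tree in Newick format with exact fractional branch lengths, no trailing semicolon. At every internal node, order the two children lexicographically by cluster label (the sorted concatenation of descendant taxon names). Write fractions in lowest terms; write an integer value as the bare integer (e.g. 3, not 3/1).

step 1: merge (B,E) at d=4; branch lengths B→2, E→2; new cluster BE
  updated: d(BE,K)=13, d(BE,V)=17/2
step 2: merge (BE,V) at d=17/2; branch lengths BE→9/4, V→17/4; new cluster BEV
  updated: d(BEV,K)=46/3
step 3: merge (BEV,K) at d=46/3; branch lengths BEV→41/12, K→23/3; new cluster BEKV
final tree: (((B:2,E:2):9/4,V:17/4):41/12,K:23/3)
total length: 259/12

(((B:2,E:2):9/4,V:17/4):41/12,K:23/3)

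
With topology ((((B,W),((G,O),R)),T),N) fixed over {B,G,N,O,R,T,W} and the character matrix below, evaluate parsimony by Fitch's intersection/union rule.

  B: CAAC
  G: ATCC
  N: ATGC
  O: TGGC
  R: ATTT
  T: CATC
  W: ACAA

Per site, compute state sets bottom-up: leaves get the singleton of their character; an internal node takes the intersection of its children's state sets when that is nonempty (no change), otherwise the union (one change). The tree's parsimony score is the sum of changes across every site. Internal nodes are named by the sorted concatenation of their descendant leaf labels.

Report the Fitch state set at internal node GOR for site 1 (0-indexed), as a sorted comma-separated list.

T

site 0, node BW: B={C} ∪ W={A} → {A,C} (+1)
site 0, node GO: G={A} ∪ O={T} → {A,T} (+1)
site 0, node GOR: GO={A,T} ∩ R={A} → {A} (+0)
site 0, node BGORW: BW={A,C} ∩ GOR={A} → {A} (+0)
site 0, node BGORTW: BGORW={A} ∪ T={C} → {A,C} (+1)
site 0, node BGNORTW: BGORTW={A,C} ∩ N={A} → {A} (+0)
site 1, node BW: B={A} ∪ W={C} → {A,C} (+1)
site 1, node GO: G={T} ∪ O={G} → {G,T} (+1)
site 1, node GOR: GO={G,T} ∩ R={T} → {T} (+0)
site 1, node BGORW: BW={A,C} ∪ GOR={T} → {A,C,T} (+1)
site 1, node BGORTW: BGORW={A,C,T} ∩ T={A} → {A} (+0)
site 1, node BGNORTW: BGORTW={A} ∪ N={T} → {A,T} (+1)
site 2, node BW: B={A} ∩ W={A} → {A} (+0)
site 2, node GO: G={C} ∪ O={G} → {C,G} (+1)
site 2, node GOR: GO={C,G} ∪ R={T} → {C,G,T} (+1)
site 2, node BGORW: BW={A} ∪ GOR={C,G,T} → {A,C,G,T} (+1)
site 2, node BGORTW: BGORW={A,C,G,T} ∩ T={T} → {T} (+0)
site 2, node BGNORTW: BGORTW={T} ∪ N={G} → {G,T} (+1)
site 3, node BW: B={C} ∪ W={A} → {A,C} (+1)
site 3, node GO: G={C} ∩ O={C} → {C} (+0)
site 3, node GOR: GO={C} ∪ R={T} → {C,T} (+1)
site 3, node BGORW: BW={A,C} ∩ GOR={C,T} → {C} (+0)
site 3, node BGORTW: BGORW={C} ∩ T={C} → {C} (+0)
site 3, node BGNORTW: BGORTW={C} ∩ N={C} → {C} (+0)
per-site changes: [3, 4, 4, 2]; total = 13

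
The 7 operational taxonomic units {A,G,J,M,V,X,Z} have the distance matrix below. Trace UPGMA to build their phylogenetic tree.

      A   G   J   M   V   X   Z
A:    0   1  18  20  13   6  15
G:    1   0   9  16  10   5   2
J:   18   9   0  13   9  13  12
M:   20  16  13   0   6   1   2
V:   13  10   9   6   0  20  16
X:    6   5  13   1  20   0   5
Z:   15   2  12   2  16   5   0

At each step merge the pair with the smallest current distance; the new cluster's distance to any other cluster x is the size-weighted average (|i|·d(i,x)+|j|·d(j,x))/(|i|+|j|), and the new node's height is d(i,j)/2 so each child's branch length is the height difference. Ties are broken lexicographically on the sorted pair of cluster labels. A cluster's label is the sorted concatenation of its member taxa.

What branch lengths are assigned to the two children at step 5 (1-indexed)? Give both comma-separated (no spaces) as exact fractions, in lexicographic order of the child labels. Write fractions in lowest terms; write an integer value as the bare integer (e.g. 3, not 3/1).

29/6,43/12

1. join A+G (d=1) ⇒ AG; edges |A|=1/2, |G|=1/2
  updated: d(AG,J)=27/2, d(AG,M)=18, d(AG,V)=23/2, d(AG,X)=11/2, d(AG,Z)=17/2
2. join M+X (d=1) ⇒ MX; edges |M|=1/2, |X|=1/2
  updated: d(AG,MX)=47/4, d(J,MX)=13, d(MX,V)=13, d(MX,Z)=7/2
3. join MX+Z (d=7/2) ⇒ MXZ; edges |MX|=5/4, |Z|=7/4
  updated: d(AG,MXZ)=32/3, d(J,MXZ)=38/3, d(MXZ,V)=14
4. join J+V (d=9) ⇒ JV; edges |J|=9/2, |V|=9/2
  updated: d(AG,JV)=25/2, d(JV,MXZ)=40/3
5. join AG+MXZ (d=32/3) ⇒ AGMXZ; edges |AG|=29/6, |MXZ|=43/12
  updated: d(AGMXZ,JV)=13
6. join AGMXZ+JV (d=13) ⇒ AGJMVXZ; edges |AGMXZ|=7/6, |JV|=2
final tree: (((A:1/2,G:1/2):29/6,((M:1/2,X:1/2):5/4,Z:7/4):43/12):7/6,(J:9/2,V:9/2):2)
total length: 307/12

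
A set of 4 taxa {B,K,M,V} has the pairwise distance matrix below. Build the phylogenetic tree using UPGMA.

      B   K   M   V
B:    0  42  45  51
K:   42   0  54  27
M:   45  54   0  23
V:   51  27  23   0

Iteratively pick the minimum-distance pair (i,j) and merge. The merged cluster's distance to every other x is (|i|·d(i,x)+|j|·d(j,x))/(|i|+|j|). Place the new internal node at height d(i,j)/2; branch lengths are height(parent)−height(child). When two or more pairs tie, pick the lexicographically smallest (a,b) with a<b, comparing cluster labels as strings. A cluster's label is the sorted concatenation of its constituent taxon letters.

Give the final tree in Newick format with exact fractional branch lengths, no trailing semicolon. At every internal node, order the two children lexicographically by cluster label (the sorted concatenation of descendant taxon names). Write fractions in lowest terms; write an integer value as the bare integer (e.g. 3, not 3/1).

(B:23,(K:81/4,(M:23/2,V:23/2):35/4):11/4)

iteration 1: select M,V (d=23); attach at lengths (23/2, 23/2); label the merged cluster MV
  updated: d(B,MV)=48, d(K,MV)=81/2
iteration 2: select K,MV (d=81/2); attach at lengths (81/4, 35/4); label the merged cluster KMV
  updated: d(B,KMV)=46
iteration 3: select B,KMV (d=46); attach at lengths (23, 11/4); label the merged cluster BKMV
final tree: (B:23,(K:81/4,(M:23/2,V:23/2):35/4):11/4)
total length: 311/4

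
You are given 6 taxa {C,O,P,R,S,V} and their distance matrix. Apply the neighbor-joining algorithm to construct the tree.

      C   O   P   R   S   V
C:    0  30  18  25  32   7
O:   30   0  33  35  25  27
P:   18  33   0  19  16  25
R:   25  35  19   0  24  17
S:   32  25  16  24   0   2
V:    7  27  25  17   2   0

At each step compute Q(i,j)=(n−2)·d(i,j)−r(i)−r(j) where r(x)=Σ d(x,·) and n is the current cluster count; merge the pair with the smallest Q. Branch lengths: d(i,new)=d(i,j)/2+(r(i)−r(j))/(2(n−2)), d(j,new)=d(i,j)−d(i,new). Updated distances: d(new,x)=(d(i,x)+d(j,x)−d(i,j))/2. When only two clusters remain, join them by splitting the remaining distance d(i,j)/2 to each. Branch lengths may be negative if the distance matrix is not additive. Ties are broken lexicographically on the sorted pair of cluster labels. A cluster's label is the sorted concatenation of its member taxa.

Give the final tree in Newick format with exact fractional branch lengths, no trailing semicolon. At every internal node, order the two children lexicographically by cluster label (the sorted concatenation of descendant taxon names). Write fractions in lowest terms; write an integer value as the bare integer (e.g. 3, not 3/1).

(((C:19/2,(P:8,R:11):5/2):9/4,O:19):3,(S:29/8,V:-13/8):3)

step 1: merge (S,V) at d=2, Q=-169; branch lengths S→29/8, V→-13/8; new cluster SV
  updated: d(C,SV)=37/2, d(O,SV)=25, d(P,SV)=39/2, d(R,SV)=39/2
step 2: merge (P,R) at d=19, Q=-131; branch lengths P→8, R→11; new cluster PR
  updated: d(C,PR)=12, d(O,PR)=49/2, d(PR,SV)=10
step 3: merge (C,PR) at d=12, Q=-83; branch lengths C→19/2, PR→5/2; new cluster CPR
  updated: d(CPR,O)=85/4, d(CPR,SV)=33/4
step 4: merge (CPR,O) at d=85/4, Q=-109/2; branch lengths CPR→9/4, O→19; new cluster COPR
  updated: d(COPR,SV)=6
step 5: merge (COPR,SV) at d=6; branch lengths COPR→3, SV→3; new cluster COPRSV
final tree: (((C:19/2,(P:8,R:11):5/2):9/4,O:19):3,(S:29/8,V:-13/8):3)
total length: 241/4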